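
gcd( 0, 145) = 145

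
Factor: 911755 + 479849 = 2^2 * 3^1 * 89^1*1303^1 = 1391604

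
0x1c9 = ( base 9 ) 557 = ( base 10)457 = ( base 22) kh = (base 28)g9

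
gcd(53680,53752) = 8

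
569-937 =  - 368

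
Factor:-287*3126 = -897162 = - 2^1*3^1*7^1*41^1 * 521^1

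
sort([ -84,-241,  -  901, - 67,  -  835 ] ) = [ - 901, - 835,  -  241, - 84,  -  67 ] 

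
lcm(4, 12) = 12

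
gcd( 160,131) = 1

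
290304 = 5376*54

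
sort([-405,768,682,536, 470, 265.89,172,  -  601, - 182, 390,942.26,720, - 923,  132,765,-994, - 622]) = [-994 , - 923, - 622, - 601, - 405,  -  182,132, 172, 265.89,390 , 470,536, 682,720,765 , 768,942.26]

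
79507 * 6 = 477042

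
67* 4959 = 332253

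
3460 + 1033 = 4493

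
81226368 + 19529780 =100756148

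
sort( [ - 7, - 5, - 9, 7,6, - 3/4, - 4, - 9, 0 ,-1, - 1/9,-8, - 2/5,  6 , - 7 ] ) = [ - 9, - 9, - 8, - 7, - 7, - 5, - 4, - 1, - 3/4 , - 2/5 ,-1/9, 0,  6,6,  7 ] 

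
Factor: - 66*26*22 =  - 37752= - 2^3*3^1 * 11^2*13^1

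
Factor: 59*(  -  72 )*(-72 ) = 2^6*3^4*59^1 = 305856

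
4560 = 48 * 95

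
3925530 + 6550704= 10476234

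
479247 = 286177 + 193070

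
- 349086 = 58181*(- 6 )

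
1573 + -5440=  -  3867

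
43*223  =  9589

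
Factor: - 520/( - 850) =2^2*5^( - 1)*13^1 * 17^( - 1) = 52/85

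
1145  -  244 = 901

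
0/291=0= 0.00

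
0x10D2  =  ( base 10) 4306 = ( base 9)5814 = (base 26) 69G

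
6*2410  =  14460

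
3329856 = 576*5781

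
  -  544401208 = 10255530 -554656738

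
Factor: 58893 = 3^1 * 67^1*293^1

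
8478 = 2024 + 6454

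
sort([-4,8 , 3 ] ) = [  -  4  ,  3, 8]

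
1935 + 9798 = 11733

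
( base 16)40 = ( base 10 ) 64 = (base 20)34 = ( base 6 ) 144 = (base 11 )59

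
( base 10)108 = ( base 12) 90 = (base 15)73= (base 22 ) 4k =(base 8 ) 154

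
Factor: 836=2^2 *11^1*19^1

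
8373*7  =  58611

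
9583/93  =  103 + 4/93 = 103.04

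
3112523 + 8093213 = 11205736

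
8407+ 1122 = 9529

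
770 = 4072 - 3302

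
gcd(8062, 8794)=2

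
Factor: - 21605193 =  - 3^2 * 2400577^1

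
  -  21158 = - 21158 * 1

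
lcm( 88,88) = 88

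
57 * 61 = 3477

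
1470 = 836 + 634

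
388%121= 25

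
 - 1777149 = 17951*(-99 )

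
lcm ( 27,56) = 1512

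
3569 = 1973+1596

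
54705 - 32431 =22274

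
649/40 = 649/40 = 16.23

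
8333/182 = 45 + 11/14 = 45.79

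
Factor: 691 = 691^1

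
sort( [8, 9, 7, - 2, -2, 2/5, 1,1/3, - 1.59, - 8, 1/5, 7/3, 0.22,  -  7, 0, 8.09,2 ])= [ - 8,  -  7, - 2, - 2,  -  1.59, 0, 1/5, 0.22, 1/3, 2/5, 1, 2, 7/3, 7,8, 8.09, 9 ] 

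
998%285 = 143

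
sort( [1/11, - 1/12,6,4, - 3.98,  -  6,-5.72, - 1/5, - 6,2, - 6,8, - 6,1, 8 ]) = [  -  6,-6, -6, - 6, - 5.72,- 3.98, - 1/5, - 1/12, 1/11,1, 2,4, 6, 8, 8 ] 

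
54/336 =9/56 = 0.16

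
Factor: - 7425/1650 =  - 2^( -1)*3^2 = -9/2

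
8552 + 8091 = 16643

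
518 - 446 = 72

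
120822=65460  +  55362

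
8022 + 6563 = 14585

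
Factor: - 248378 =-2^1*13^1*41^1*233^1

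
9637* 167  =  1609379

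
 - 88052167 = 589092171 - 677144338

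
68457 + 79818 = 148275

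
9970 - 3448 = 6522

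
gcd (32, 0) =32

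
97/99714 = 97/99714=0.00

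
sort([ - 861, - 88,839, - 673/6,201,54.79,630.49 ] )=[ - 861,- 673/6 ,-88,54.79, 201, 630.49, 839]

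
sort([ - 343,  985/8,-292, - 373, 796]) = [  -  373, - 343,- 292,985/8,796]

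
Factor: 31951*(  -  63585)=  - 2031604335 = -3^4*5^1 *89^1*157^1 * 359^1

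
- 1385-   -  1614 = 229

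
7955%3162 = 1631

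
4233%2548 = 1685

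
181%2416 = 181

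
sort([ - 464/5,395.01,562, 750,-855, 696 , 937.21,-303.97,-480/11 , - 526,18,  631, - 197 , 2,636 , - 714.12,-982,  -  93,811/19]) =[ - 982,-855, - 714.12, - 526 , - 303.97, - 197 , - 93, - 464/5, - 480/11,2, 18, 811/19, 395.01 , 562,631,636, 696 , 750,937.21 ] 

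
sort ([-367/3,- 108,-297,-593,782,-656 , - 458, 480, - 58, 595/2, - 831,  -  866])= [-866,-831, - 656,-593,-458 ,  -  297, - 367/3, - 108,  -  58, 595/2,480, 782 ]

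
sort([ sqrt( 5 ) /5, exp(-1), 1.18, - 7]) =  [ - 7,exp ( - 1) , sqrt ( 5)/5, 1.18 ]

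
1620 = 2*810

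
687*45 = 30915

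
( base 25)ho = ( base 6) 2025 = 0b111000001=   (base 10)449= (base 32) E1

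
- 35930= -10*3593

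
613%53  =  30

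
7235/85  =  85+ 2/17 = 85.12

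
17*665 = 11305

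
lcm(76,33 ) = 2508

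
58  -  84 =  - 26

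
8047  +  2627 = 10674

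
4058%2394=1664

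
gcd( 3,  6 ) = 3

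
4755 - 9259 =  - 4504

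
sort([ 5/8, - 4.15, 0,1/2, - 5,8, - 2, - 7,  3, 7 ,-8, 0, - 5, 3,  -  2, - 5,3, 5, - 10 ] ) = [  -  10 , - 8, - 7, - 5 , - 5 , - 5, -4.15, - 2, - 2,0, 0, 1/2,5/8, 3, 3, 3 , 5, 7, 8] 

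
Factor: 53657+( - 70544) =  - 16887 = - 3^1*13^1*433^1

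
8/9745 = 8/9745 = 0.00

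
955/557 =955/557 = 1.71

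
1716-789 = 927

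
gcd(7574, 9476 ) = 2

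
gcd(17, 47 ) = 1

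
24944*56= 1396864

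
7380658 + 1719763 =9100421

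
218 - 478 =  - 260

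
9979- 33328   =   - 23349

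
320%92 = 44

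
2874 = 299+2575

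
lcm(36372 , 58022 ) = 2436924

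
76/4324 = 19/1081 = 0.02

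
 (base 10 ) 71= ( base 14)51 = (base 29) 2D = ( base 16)47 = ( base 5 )241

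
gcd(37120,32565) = 5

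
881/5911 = 881/5911 = 0.15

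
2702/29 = 2702/29 = 93.17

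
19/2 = 19/2 = 9.50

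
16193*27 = 437211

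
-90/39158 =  - 45/19579 = -0.00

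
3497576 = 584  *5989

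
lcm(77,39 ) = 3003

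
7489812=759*9868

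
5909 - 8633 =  - 2724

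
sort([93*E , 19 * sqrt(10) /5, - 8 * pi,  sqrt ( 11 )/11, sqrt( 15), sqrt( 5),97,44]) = [ - 8*pi,sqrt ( 11 ) /11, sqrt( 5 ),sqrt (15), 19* sqrt(10)/5, 44, 97,93*E ]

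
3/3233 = 3/3233 = 0.00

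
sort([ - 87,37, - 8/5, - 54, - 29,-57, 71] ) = [ - 87, - 57, - 54,-29,-8/5, 37 , 71 ]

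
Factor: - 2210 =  - 2^1* 5^1*13^1*17^1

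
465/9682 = 465/9682  =  0.05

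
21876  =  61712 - 39836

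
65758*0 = 0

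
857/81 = 857/81= 10.58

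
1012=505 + 507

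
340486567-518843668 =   -  178357101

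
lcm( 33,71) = 2343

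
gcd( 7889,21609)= 343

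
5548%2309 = 930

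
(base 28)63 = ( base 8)253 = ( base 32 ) 5B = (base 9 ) 210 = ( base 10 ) 171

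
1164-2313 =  - 1149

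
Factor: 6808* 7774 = 52925392 = 2^4*13^2*23^2 * 37^1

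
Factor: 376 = 2^3 * 47^1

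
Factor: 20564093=11^1*23^1 *81281^1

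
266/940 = 133/470  =  0.28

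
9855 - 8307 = 1548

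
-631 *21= - 13251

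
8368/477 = 17+259/477 = 17.54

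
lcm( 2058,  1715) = 10290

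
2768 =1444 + 1324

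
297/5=59 + 2/5 = 59.40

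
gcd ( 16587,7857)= 873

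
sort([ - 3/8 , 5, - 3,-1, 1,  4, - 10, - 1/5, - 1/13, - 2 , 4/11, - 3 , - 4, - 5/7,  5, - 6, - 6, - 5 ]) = [ - 10, - 6, - 6, - 5,-4,-3, - 3,-2, - 1,  -  5/7, - 3/8, - 1/5,-1/13, 4/11,1, 4, 5,5 ]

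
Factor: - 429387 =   -  3^1*7^2 * 23^1 *127^1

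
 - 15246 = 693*(  -  22 ) 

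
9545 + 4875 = 14420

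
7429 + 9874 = 17303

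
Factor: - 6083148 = -2^2 * 3^1*506929^1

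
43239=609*71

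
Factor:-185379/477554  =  -2^( - 1)*3^1*7^(- 2 )*11^(-1)* 61^1*443^(-1 )*1013^1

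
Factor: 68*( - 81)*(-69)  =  2^2*3^5*17^1 * 23^1 = 380052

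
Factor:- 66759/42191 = -3^1*7^1 * 11^1*17^2*31^(  -  1 ) * 1361^( - 1)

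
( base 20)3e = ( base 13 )59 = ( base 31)2C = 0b1001010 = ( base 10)74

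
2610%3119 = 2610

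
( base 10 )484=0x1e4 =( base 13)2B3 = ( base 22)100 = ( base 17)1b8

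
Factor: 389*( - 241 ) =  - 93749 = - 241^1* 389^1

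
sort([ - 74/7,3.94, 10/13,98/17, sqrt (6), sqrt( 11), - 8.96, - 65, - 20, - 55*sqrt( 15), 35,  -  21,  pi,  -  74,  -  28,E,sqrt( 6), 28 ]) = [ - 55*sqrt( 15), - 74, - 65, - 28, - 21, - 20, - 74/7, - 8.96,10/13,sqrt( 6 ), sqrt( 6 ),E,  pi , sqrt( 11), 3.94,98/17, 28 , 35]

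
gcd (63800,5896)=88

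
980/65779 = 140/9397  =  0.01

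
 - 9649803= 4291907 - 13941710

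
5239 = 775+4464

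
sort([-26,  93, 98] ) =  [ - 26,93,98]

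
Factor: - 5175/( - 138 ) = 75/2= 2^(  -  1 )*3^1*5^2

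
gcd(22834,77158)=2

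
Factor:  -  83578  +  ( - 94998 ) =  - 2^4*11161^1= - 178576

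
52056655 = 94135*553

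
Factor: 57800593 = 57800593^1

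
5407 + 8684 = 14091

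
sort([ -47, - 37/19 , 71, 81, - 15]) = [ - 47, - 15, - 37/19,  71,81 ]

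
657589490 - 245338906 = 412250584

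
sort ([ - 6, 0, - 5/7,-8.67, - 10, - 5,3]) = [ - 10, - 8.67, - 6, - 5 , - 5/7,0,3]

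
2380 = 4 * 595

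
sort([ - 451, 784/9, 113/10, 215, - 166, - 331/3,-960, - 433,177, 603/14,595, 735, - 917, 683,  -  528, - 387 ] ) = [-960, - 917, - 528, - 451, - 433, - 387, - 166,- 331/3, 113/10,603/14,784/9, 177,215, 595, 683, 735 ] 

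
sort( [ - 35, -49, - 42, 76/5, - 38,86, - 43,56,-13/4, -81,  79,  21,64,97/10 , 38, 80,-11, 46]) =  [ - 81, - 49,  -  43, - 42, - 38, -35, - 11, - 13/4,97/10,76/5,21,38, 46,  56, 64,79,80,86 ] 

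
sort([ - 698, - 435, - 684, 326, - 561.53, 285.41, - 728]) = [ - 728, -698,- 684,-561.53, - 435, 285.41,326 ] 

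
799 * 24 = 19176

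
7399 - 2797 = 4602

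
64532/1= 64532 = 64532.00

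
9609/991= 9609/991 = 9.70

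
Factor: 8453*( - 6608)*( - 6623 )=2^4 * 7^1 * 37^1*59^1 *79^1 * 107^1*179^1 =369943719152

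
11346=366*31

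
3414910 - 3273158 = 141752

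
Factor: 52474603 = 277^1*189439^1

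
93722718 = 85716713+8006005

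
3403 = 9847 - 6444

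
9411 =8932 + 479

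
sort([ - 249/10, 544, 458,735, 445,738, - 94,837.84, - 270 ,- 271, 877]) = [ - 271, - 270, - 94, - 249/10,445, 458,544,735,738,837.84,877] 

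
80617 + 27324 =107941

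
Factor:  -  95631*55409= - 3^1*67^1* 127^1*251^1*827^1=-5298818079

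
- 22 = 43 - 65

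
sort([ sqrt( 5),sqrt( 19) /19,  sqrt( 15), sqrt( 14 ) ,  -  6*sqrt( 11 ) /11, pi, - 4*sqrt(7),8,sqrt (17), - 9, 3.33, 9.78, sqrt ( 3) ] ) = [-4*sqrt( 7 ), - 9, - 6*sqrt ( 11 )/11, sqrt(19 ) /19, sqrt( 3), sqrt ( 5 ),  pi,3.33,sqrt ( 14 ), sqrt(15 ), sqrt(17 ), 8,9.78 ]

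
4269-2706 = 1563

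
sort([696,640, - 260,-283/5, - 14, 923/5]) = [ -260, - 283/5, - 14,923/5, 640, 696]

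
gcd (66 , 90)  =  6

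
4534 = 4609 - 75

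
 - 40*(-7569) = 302760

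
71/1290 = 71/1290 = 0.06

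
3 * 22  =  66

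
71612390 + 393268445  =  464880835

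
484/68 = 7+ 2/17 = 7.12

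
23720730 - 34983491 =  - 11262761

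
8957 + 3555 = 12512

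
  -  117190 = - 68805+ - 48385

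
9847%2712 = 1711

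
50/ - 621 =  - 1 + 571/621 = - 0.08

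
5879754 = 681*8634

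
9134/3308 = 2 + 1259/1654 = 2.76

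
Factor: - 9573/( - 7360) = 2^( - 6)* 3^1*5^( - 1 )*23^( - 1)*3191^1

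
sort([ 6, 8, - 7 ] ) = [ - 7, 6, 8]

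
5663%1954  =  1755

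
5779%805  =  144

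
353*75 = 26475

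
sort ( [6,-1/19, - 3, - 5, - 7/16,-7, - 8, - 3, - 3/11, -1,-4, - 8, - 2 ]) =[ - 8, - 8, - 7,-5, - 4 , - 3, - 3,-2, - 1,  -  7/16,  -  3/11, - 1/19,6]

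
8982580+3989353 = 12971933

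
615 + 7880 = 8495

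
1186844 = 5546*214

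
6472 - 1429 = 5043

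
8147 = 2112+6035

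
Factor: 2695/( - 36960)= - 2^( - 5)*3^ ( - 1)*7^1 = -7/96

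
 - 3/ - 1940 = 3/1940 = 0.00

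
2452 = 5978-3526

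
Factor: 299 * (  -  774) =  - 231426  =  - 2^1*3^2*13^1*23^1*43^1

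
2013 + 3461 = 5474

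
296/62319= 296/62319 = 0.00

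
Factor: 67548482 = 2^1 * 29^1*1164629^1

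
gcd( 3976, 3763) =71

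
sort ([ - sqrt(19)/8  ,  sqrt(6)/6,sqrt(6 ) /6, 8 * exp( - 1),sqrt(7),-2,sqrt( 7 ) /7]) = [-2,-sqrt( 19) /8,sqrt(7)/7,sqrt( 6)/6,  sqrt( 6)/6, sqrt(7 ),8*exp( - 1) ]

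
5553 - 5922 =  - 369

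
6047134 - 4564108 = 1483026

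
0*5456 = 0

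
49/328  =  49/328= 0.15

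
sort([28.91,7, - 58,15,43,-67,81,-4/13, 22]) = [-67 ,  -  58, - 4/13,7,15,22, 28.91, 43,81] 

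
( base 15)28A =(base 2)1001000100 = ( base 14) 2d6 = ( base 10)580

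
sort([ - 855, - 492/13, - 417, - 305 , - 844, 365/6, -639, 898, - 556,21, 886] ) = [ - 855, - 844, - 639, - 556,-417, - 305, - 492/13, 21,365/6, 886 , 898] 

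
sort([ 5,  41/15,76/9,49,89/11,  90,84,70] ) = [ 41/15,5, 89/11,76/9, 49, 70,84, 90]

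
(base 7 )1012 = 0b101100000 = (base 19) ia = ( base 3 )111001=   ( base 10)352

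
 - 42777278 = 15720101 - 58497379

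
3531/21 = 168 + 1/7 = 168.14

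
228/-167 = -2+106/167 = - 1.37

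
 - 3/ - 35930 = 3/35930= 0.00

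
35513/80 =35513/80=443.91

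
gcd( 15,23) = 1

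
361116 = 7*51588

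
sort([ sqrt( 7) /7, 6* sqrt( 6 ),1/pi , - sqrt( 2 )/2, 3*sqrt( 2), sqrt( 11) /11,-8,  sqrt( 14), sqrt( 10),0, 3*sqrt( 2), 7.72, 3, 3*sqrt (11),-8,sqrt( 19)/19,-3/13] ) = [ - 8 , - 8,-sqrt( 2) /2, - 3/13, 0, sqrt(19) /19, sqrt( 11) /11, 1/pi, sqrt( 7)/7, 3, sqrt( 10 ), sqrt( 14),3*sqrt( 2),  3* sqrt( 2), 7.72 , 3 * sqrt(11), 6 *sqrt(6) ]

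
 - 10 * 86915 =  - 869150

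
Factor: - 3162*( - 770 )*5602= 13639413480 = 2^3*3^1*5^1*7^1*11^1*17^1*31^1*2801^1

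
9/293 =9/293 = 0.03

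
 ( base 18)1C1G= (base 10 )9754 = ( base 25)ff4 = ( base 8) 23032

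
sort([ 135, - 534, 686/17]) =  [ - 534,  686/17, 135 ] 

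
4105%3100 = 1005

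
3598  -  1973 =1625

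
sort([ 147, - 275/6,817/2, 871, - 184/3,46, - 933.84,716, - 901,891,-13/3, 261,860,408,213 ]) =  [ - 933.84, - 901 ,-184/3,-275/6, - 13/3,46,147,213, 261,408,817/2, 716 , 860,871,891 ] 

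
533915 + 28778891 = 29312806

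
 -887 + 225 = - 662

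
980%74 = 18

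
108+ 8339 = 8447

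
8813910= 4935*1786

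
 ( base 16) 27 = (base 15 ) 29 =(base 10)39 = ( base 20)1J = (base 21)1I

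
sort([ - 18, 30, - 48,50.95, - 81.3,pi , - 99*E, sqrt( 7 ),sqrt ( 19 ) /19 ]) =[ - 99*E , - 81.3, - 48, - 18,sqrt( 19)/19,sqrt( 7), pi,30, 50.95 ]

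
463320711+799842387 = 1263163098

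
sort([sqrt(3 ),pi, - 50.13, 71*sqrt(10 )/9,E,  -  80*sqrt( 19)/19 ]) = [-50.13, - 80*sqrt( 19 )/19, sqrt(3), E, pi, 71*sqrt( 10)/9]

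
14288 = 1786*8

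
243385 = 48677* 5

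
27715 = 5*5543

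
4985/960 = 997/192 = 5.19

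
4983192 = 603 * 8264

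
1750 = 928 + 822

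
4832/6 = 805 + 1/3 = 805.33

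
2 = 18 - 16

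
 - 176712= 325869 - 502581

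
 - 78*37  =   - 2886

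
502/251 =2 = 2.00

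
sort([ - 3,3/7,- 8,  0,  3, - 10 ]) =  [ - 10,-8, - 3,0,3/7, 3 ] 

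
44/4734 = 22/2367=0.01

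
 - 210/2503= - 1 + 2293/2503= -0.08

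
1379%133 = 49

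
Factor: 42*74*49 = 2^2*3^1*7^3*37^1 =152292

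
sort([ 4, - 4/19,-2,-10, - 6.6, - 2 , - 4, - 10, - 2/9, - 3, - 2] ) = [  -  10, - 10,-6.6, - 4,-3,-2, - 2, - 2, - 2/9,-4/19, 4 ]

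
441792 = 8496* 52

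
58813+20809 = 79622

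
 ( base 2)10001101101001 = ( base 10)9065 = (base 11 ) 68A1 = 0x2369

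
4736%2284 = 168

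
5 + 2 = 7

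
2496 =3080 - 584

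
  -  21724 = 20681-42405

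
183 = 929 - 746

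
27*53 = 1431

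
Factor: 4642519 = 7^1*47^1*103^1*137^1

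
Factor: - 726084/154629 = -108/23  =  - 2^2*3^3*23^( - 1 ) 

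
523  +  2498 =3021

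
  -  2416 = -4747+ 2331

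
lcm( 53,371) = 371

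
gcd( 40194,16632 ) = 1386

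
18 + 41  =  59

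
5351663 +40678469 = 46030132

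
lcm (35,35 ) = 35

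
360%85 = 20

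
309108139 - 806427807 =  - 497319668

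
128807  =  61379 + 67428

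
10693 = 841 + 9852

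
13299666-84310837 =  - 71011171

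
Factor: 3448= 2^3* 431^1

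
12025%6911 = 5114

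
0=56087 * 0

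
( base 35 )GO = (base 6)2412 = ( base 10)584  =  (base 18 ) 1E8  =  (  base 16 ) 248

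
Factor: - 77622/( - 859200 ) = 2^( - 5)*5^( - 2)*17^1*179^ ( - 1 )*761^1 = 12937/143200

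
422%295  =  127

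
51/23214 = 17/7738= 0.00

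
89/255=89/255 = 0.35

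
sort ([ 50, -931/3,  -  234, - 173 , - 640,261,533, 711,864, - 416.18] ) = [ - 640,  -  416.18, - 931/3, - 234,  -  173,50, 261, 533,711, 864 ]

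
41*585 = 23985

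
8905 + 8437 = 17342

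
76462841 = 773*98917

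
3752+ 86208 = 89960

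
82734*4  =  330936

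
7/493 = 7/493 = 0.01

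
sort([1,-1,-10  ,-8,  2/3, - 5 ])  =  [ - 10,-8, - 5, - 1, 2/3, 1]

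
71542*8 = 572336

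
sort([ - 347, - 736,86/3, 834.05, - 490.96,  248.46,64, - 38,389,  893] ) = [ - 736, - 490.96 , - 347, - 38,86/3, 64,248.46, 389, 834.05,893]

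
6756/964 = 1689/241 = 7.01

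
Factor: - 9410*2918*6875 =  - 188776362500 = - 2^2 * 5^5*11^1*941^1*1459^1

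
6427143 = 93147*69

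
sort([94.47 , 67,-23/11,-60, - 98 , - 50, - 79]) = [-98, - 79, - 60, - 50, - 23/11,67,94.47]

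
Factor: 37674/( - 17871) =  - 2^1*3^1*13^1*37^( - 1)  =  -78/37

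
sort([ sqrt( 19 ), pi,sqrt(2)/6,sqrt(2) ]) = [sqrt( 2) /6,  sqrt(2 ),pi, sqrt(19 )]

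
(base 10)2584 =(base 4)220120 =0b101000011000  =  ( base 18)7ha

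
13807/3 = 13807/3 = 4602.33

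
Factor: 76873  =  76873^1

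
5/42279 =5/42279=0.00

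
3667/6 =3667/6 = 611.17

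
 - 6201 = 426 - 6627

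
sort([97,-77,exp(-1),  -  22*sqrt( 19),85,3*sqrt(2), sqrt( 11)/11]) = [-22*sqrt( 19 ), - 77,  sqrt (11)/11,exp(  -  1 ),3 * sqrt (2 ), 85,97]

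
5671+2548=8219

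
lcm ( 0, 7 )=0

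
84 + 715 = 799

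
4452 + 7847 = 12299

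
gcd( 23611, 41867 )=7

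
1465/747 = 1 + 718/747 = 1.96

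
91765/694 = 91765/694 = 132.23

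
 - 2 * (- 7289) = 14578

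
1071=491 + 580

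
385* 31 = 11935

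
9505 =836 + 8669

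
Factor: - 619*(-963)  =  596097 = 3^2*107^1*619^1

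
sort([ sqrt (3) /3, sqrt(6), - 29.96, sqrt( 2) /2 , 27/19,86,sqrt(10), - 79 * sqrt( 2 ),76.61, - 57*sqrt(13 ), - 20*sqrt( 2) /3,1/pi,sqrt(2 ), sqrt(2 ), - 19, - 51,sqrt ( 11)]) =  [ - 57*sqrt(  13 ),-79 * sqrt( 2 ), - 51, - 29.96, - 19,-20*sqrt(2 ) /3,  1/pi, sqrt( 3 ) /3, sqrt ( 2)/2,sqrt( 2), sqrt( 2) , 27/19,sqrt(6), sqrt( 10),sqrt(11), 76.61, 86 ]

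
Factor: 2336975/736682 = 2^ ( - 1 )*5^2*337^( - 1 )*1093^( - 1) * 93479^1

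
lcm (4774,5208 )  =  57288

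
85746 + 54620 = 140366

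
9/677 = 9/677 = 0.01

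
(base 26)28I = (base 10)1578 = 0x62a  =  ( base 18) 4FC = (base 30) 1mi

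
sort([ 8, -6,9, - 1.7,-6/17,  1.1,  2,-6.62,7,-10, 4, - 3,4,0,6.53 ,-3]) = [-10,-6.62, - 6, -3, - 3, - 1.7,-6/17, 0,1.1,2, 4 , 4, 6.53, 7,8, 9 ]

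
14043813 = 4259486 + 9784327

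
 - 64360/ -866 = 74+138/433 = 74.32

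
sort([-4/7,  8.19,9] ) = [ - 4/7, 8.19,9]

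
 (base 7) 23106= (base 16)16fe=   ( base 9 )8060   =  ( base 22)c3c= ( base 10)5886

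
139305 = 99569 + 39736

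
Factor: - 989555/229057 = -5^1*7^3*23^ ( - 2 ) *433^( - 1)*577^1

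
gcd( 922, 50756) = 2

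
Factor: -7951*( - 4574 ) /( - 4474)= - 2237^( - 1 )*2287^1*7951^1 = -  18183937/2237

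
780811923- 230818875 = 549993048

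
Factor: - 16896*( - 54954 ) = 928502784 = 2^10*3^3 *11^1*43^1*71^1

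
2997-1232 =1765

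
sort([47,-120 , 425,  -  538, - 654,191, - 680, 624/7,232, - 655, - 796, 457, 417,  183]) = [ - 796,  -  680,-655, - 654, - 538 ,-120, 47,624/7,183,191,232, 417,425,  457]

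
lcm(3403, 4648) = 190568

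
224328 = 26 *8628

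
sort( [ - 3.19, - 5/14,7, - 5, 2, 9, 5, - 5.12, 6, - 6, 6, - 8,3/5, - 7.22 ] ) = [  -  8, - 7.22,- 6, - 5.12 , - 5, - 3.19,  -  5/14, 3/5, 2, 5, 6, 6, 7, 9]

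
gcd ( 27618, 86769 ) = 3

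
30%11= 8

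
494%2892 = 494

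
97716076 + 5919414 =103635490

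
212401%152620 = 59781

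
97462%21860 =10022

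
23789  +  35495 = 59284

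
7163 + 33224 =40387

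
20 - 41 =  - 21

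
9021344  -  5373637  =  3647707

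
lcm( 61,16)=976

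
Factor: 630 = 2^1*3^2 * 5^1*7^1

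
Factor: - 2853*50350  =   - 143648550 = -  2^1 * 3^2* 5^2*19^1*53^1*317^1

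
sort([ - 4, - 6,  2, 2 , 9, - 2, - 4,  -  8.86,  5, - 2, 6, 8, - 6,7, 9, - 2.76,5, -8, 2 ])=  [ - 8.86, - 8, - 6, - 6, - 4,  -  4, - 2.76, - 2, - 2  ,  2,2, 2, 5 , 5, 6, 7, 8, 9, 9 ]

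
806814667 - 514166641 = 292648026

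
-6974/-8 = 3487/4 = 871.75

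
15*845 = 12675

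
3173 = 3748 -575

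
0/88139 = 0 = 0.00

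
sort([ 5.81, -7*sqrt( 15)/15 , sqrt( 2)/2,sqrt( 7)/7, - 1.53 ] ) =[ - 7*sqrt( 15) /15,  -  1.53,sqrt (7 )/7,sqrt( 2)/2, 5.81]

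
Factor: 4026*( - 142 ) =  - 571692 = -2^2*3^1*11^1*61^1 * 71^1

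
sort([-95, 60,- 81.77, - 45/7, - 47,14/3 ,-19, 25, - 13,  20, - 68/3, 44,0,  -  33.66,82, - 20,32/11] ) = [ - 95 , - 81.77,-47, - 33.66,  -  68/3,-20, - 19,-13, - 45/7 , 0,32/11,14/3,  20, 25,44,60, 82 ]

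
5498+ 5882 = 11380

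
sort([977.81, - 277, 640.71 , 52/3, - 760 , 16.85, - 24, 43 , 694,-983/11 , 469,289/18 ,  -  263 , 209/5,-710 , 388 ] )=[-760,-710, - 277 , - 263, - 983/11, - 24 , 289/18, 16.85 , 52/3,209/5,43,388, 469 , 640.71,694,977.81 ]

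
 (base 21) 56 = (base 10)111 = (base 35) 36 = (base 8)157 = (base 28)3r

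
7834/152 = 3917/76 = 51.54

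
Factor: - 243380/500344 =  - 215/442=- 2^ ( - 1 )*5^1*13^( - 1)*17^( - 1 )*43^1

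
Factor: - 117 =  - 3^2*13^1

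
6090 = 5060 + 1030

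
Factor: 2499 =3^1 *7^2*17^1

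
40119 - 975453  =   - 935334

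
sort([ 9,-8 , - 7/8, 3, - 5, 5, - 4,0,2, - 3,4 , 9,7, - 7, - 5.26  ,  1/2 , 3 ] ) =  [ - 8,-7, -5.26, - 5, - 4,  -  3, - 7/8,0,1/2,2, 3,3,4,5,7, 9,9] 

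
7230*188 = 1359240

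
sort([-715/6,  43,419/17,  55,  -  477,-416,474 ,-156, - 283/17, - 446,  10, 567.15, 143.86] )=[ - 477,  -  446, - 416, - 156, - 715/6,  -  283/17,10,419/17,43,55, 143.86,474, 567.15]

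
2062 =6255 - 4193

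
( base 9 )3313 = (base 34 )23S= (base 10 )2442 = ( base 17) 87B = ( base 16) 98A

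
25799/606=42+347/606 = 42.57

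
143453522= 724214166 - 580760644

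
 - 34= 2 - 36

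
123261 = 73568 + 49693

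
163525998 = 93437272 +70088726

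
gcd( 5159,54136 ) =67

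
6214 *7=43498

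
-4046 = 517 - 4563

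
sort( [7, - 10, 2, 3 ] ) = [ - 10, 2, 3,7]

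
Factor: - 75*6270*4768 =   -  2^6*3^2*5^3*11^1*19^1*149^1 =-2242152000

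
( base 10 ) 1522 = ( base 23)2k4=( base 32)1fi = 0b10111110010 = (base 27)22a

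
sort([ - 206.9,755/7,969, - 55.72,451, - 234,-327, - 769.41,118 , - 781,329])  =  [-781 , - 769.41 ,-327,  -  234, - 206.9,  -  55.72,755/7, 118,329, 451, 969]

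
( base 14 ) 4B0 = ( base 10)938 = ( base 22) 1KE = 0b1110101010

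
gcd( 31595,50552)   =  6319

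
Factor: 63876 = 2^2*3^1*5323^1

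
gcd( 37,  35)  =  1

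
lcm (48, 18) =144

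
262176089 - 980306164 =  - 718130075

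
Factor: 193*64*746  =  9214592 = 2^7 * 193^1*373^1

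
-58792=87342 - 146134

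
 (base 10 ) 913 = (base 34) qt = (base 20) 25d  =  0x391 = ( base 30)10d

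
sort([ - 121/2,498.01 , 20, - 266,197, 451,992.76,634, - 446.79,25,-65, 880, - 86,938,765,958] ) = [-446.79,-266,  -  86, - 65, - 121/2, 20,25,  197,  451, 498.01,634,765, 880,938, 958,992.76 ]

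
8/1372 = 2/343 = 0.01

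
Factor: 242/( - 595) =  - 2^1*5^( - 1)*7^(-1 )*11^2* 17^( - 1 )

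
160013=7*22859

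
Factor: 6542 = 2^1 * 3271^1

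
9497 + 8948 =18445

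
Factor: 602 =2^1  *7^1*43^1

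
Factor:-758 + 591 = -167^1 = -167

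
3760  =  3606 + 154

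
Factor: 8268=2^2*3^1*13^1*53^1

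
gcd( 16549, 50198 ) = 19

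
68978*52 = 3586856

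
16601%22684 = 16601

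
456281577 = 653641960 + -197360383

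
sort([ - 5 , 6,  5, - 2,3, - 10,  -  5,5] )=[ - 10, - 5,-5,  -  2,3,5, 5,6 ]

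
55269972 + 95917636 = 151187608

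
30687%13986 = 2715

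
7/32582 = 7/32582 = 0.00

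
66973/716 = 66973/716= 93.54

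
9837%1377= 198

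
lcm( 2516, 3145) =12580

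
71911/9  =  71911/9  =  7990.11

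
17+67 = 84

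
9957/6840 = 3319/2280  =  1.46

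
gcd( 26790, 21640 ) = 10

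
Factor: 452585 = 5^1*7^1*67^1*193^1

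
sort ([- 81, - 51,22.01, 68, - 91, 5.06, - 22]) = [ - 91, - 81,-51,-22, 5.06,22.01,  68 ]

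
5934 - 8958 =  -3024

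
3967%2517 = 1450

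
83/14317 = 83/14317  =  0.01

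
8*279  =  2232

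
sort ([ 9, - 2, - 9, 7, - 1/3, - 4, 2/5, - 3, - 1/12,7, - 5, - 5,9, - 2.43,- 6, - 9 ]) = [ - 9 , - 9, - 6,  -  5, - 5, - 4,-3, - 2.43, - 2, - 1/3,-1/12,  2/5,  7,7, 9, 9]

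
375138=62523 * 6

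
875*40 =35000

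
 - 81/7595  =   - 81/7595 = - 0.01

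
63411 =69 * 919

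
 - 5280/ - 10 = 528/1=528.00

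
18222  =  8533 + 9689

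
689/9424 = 689/9424 = 0.07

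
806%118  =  98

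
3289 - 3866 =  - 577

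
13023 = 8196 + 4827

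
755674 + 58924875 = 59680549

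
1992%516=444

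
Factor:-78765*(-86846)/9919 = 6840425190/9919= 2^1*3^1*5^1*7^ ( - 1) * 13^( - 1 )*59^1*89^1*109^( - 1) * 173^1*251^1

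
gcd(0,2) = 2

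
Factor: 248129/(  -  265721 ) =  - 7^1*41^ ( - 1)*6481^(-1)*35447^1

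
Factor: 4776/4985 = 2^3*3^1*5^( - 1)* 199^1 * 997^( - 1)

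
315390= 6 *52565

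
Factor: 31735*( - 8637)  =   - 274095195=- 3^1* 5^1*11^1 *577^1*2879^1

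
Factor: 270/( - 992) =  - 2^( - 4 )*3^3*5^1 * 31^( - 1 )  =  - 135/496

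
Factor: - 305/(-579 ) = 3^( - 1)*5^1*61^1*193^(  -  1 )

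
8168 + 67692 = 75860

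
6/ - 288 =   -  1/48 = - 0.02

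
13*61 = 793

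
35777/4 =8944 + 1/4 = 8944.25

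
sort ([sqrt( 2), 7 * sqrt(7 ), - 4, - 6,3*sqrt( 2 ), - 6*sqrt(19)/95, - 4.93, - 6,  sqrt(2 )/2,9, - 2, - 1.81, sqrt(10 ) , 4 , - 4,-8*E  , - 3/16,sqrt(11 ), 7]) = [ - 8*E, - 6 , -6, - 4.93, - 4, - 4, - 2, - 1.81, - 6*sqrt ( 19)/95, - 3/16,sqrt(2 ) /2,sqrt(2), sqrt(10 ), sqrt (11),4,3 *sqrt(2), 7,  9, 7*sqrt( 7 )]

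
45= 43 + 2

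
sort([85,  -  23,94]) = [ - 23,85,94]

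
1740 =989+751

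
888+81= 969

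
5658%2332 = 994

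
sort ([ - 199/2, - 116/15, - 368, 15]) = [ - 368,-199/2, - 116/15, 15]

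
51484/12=4290 + 1/3 = 4290.33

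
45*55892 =2515140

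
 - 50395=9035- 59430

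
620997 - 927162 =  - 306165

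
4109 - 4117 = - 8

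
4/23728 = 1/5932 = 0.00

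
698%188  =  134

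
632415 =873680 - 241265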